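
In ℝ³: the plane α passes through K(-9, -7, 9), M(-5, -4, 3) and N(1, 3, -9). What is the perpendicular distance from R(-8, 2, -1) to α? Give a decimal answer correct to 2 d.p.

KM = (4, 3, -6), KN = (10, 10, -18); a normal to α is KM × KN = (6, 12, 10).
Using K: α has equation 6x + 12y + 10z = -48.
n·R − d = (6)·(-8) + (12)·(2) + (10)·(-1) − (-48) = 14; |n| = √280.
Distance = |14| / √280 = 14/√280 ≈ 0.84.

0.84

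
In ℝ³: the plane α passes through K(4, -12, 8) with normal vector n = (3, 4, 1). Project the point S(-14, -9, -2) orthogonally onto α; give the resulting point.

α: n·r = n·K gives 3x + 4y + z = -28.
Foot = S − λn with λ = (n·S − d)/|n|² = (-80 − (-28))/26 = -2.
Foot = (-14, -9, -2) − (-2)·(3, 4, 1) = (-8, -1, 0).

(-8, -1, 0)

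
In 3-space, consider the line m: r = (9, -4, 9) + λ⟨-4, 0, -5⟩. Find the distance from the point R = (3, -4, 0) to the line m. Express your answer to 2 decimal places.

Taking (9, -4, 9) on m with direction v = (-4, 0, -5): w = R − (9, -4, 9) = (-6, 0, -9), and w × v = (0, 6, 0).
Distance = |w × v| / |v| = √36 / √41 ≈ 0.94.

0.94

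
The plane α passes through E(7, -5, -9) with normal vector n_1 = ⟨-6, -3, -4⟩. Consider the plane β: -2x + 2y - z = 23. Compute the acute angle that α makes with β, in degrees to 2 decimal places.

64.74

α: n_1·r = n_1·E gives -6x - 3y - 4z = 9.
cos θ = |n₁·n₂| / (|n₁||n₂|) = |10| / (√61 · √9).
θ = arccos(0.42679) ≈ 64.74°.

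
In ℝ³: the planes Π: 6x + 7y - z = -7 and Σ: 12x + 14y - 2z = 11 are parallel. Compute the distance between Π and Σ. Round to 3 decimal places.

1.348

Rescale Σ by 1/2: 6x + 7y - z = 11/2. Then distance = |-7 − (11/2)| / √86 ≈ 1.348.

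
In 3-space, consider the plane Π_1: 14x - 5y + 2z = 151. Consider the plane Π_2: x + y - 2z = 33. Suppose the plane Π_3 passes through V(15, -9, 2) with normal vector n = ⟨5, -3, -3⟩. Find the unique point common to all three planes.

(12, -1, -11)

Π_3: n·r = n·V gives 5x - 3y - 3z = 96.
Solving the 3×3 linear system 14x - 5y + 2z = 151, x + y - 2z = 33, 5x - 3y - 3z = 96 (e.g. by elimination or Cramer's rule, determinant = -107) gives (12, -1, -11).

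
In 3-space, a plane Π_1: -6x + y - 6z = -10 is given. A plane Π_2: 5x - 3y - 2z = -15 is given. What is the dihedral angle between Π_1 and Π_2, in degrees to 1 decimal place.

66.5

cos θ = |n₁·n₂| / (|n₁||n₂|) = |-21| / (√73 · √38).
θ = arccos(0.39872) ≈ 66.5°.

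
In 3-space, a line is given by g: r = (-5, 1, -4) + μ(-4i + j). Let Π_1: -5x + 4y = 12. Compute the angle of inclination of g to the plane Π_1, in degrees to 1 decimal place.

65.4

sin θ = |n·v| / (|n||v|) = |24| / (√41 · √17) = 0.90906.
θ ≈ 65.4°.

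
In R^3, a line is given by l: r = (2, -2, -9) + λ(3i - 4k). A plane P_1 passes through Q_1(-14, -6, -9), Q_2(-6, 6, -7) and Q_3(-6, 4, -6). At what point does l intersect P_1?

(-4, -2, -1)

Q_1Q_2 = (8, 12, 2), Q_1Q_3 = (8, 10, 3); a normal to P_1 is Q_1Q_2 × Q_1Q_3 = (16, -8, -16).
Using Q_1: P_1 has equation 16x - 8y - 16z = -32.
Substitute r = (2, -2, -9) + t(3, 0, -4) into the plane: 192 + 112t = -32, so t = -2.
Intersection: (2, -2, -9) + (-2)·(3, 0, -4) = (-4, -2, -1).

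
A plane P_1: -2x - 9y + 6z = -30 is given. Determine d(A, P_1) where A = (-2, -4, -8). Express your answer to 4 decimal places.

2.0000

n·A − d = (-2)·(-2) + (-9)·(-4) + (6)·(-8) − (-30) = 22; |n| = √121.
Distance = |22| / √121 = 22/√121 ≈ 2.0000.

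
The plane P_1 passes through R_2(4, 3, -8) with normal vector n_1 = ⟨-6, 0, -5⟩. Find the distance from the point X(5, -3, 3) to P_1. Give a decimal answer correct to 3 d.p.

P_1: n_1·r = n_1·R_2 gives -6x - 5z = 16.
n·X − d = (-6)·(5) + (0)·(-3) + (-5)·(3) − 16 = -61; |n| = √61.
Distance = |-61| / √61 = 61/√61 ≈ 7.810.

7.810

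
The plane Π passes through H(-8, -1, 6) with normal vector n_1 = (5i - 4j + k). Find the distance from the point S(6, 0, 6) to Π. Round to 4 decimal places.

Π: n_1·r = n_1·H gives 5x - 4y + z = -30.
n·S − d = (5)·(6) + (-4)·(0) + (1)·(6) − (-30) = 66; |n| = √42.
Distance = |66| / √42 = 66/√42 ≈ 10.1840.

10.1840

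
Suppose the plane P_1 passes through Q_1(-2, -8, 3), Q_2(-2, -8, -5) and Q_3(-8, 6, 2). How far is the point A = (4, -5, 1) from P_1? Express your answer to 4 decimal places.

Q_1Q_2 = (0, 0, -8), Q_1Q_3 = (-6, 14, -1); a normal to P_1 is Q_1Q_2 × Q_1Q_3 = (112, 48, 0).
Using Q_1: P_1 has equation 112x + 48y = -608.
n·A − d = (112)·(4) + (48)·(-5) + (0)·(1) − (-608) = 816; |n| = √14848.
Distance = |816| / √14848 = 816/√14848 ≈ 6.6966.

6.6966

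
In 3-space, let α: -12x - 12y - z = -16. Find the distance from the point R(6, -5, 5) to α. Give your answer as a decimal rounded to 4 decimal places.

0.0588

n·R − d = (-12)·(6) + (-12)·(-5) + (-1)·(5) − (-16) = -1; |n| = √289.
Distance = |-1| / √289 = 1/√289 ≈ 0.0588.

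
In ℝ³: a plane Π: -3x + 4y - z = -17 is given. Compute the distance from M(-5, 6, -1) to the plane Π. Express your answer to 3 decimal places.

11.179

n·M − d = (-3)·(-5) + (4)·(6) + (-1)·(-1) − (-17) = 57; |n| = √26.
Distance = |57| / √26 = 57/√26 ≈ 11.179.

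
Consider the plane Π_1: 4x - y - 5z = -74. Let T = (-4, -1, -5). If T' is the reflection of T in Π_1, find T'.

(-20, 3, 15)

λ = (n·T − d)/|n|² = (10 − (-74))/42 = 2.
Reflection = T − 2λn = (-4, -1, -5) − 4·(4, -1, -5) = (-20, 3, 15).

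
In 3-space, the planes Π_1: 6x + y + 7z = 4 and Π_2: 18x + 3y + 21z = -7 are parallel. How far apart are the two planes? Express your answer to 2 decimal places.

0.68

Rescale Π_2 by 1/3: 6x + y + 7z = -7/3. Then distance = |4 − (-7/3)| / √86 ≈ 0.68.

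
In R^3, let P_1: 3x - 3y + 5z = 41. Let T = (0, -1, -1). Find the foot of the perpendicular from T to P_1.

Foot = T − λn with λ = (n·T − d)/|n|² = (-2 − 41)/43 = -1.
Foot = (0, -1, -1) − (-1)·(3, -3, 5) = (3, -4, 4).

(3, -4, 4)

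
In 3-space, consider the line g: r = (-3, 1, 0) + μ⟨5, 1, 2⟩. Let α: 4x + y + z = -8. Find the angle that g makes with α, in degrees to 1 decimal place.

81.8

sin θ = |n·v| / (|n||v|) = |23| / (√18 · √30) = 0.98976.
θ ≈ 81.8°.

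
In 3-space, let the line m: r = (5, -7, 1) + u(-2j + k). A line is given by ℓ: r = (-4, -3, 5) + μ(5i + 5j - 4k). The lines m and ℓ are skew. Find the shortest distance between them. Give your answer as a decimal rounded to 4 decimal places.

Common perpendicular direction n = (0, -2, 1) × (5, 5, -4) = (3, 5, 10).
With w = (-4, -3, 5) − (5, -7, 1) = (-9, 4, 4), w · n = 33.
Distance = |w · n| / |n| = |33| / √134 ≈ 2.8508.

2.8508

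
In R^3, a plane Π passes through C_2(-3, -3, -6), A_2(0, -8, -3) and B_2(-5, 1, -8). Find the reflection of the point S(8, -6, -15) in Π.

C_2A_2 = (3, -5, 3), C_2B_2 = (-2, 4, -2); a normal to Π is C_2A_2 × C_2B_2 = (-2, 0, 2).
Using C_2: Π has equation -2x + 2z = -6.
λ = (n·S − d)/|n|² = (-46 − (-6))/8 = -5.
Reflection = S − 2λn = (8, -6, -15) − (-10)·(-2, 0, 2) = (-12, -6, 5).

(-12, -6, 5)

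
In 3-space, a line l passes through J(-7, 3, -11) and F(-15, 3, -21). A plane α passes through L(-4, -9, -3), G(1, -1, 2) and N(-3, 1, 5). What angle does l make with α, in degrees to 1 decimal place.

47.4

A direction vector for l is F − J = (-8, 0, -10).
LG = (5, 8, 5), LN = (1, 10, 8); a normal to α is LG × LN = (14, -35, 42).
Using L: α has equation 14x - 35y + 42z = 133.
sin θ = |n·v| / (|n||v|) = |-532| / (√3185 · √164) = 0.73610.
θ ≈ 47.4°.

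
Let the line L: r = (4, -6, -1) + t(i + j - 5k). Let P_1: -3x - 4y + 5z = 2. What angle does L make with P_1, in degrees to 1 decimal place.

sin θ = |n·v| / (|n||v|) = |-32| / (√50 · √27) = 0.87093.
θ ≈ 60.6°.

60.6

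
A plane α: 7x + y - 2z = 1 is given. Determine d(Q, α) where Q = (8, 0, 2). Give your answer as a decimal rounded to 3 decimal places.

6.940

n·Q − d = (7)·(8) + (1)·(0) + (-2)·(2) − 1 = 51; |n| = √54.
Distance = |51| / √54 = 51/√54 ≈ 6.940.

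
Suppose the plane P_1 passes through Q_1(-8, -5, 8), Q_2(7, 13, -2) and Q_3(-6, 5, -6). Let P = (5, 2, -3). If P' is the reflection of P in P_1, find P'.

Q_1Q_2 = (15, 18, -10), Q_1Q_3 = (2, 10, -14); a normal to P_1 is Q_1Q_2 × Q_1Q_3 = (-152, 190, 114).
Using Q_1: P_1 has equation -152x + 190y + 114z = 1178.
λ = (n·P − d)/|n|² = (-722 − 1178)/72200 = -1/38.
Reflection = P − 2λn = (5, 2, -3) − (-1/19)·(-152, 190, 114) = (-3, 12, 3).

(-3, 12, 3)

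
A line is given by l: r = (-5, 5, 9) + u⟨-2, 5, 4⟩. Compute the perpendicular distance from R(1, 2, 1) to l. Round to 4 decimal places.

5.6253

Taking (-5, 5, 9) on l with direction v = (-2, 5, 4): w = R − (-5, 5, 9) = (6, -3, -8), and w × v = (28, -8, 24).
Distance = |w × v| / |v| = √1424 / √45 ≈ 5.6253.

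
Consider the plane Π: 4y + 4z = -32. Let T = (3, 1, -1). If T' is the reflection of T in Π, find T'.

λ = (n·T − d)/|n|² = (0 − (-32))/32 = 1.
Reflection = T − 2λn = (3, 1, -1) − 2·(0, 4, 4) = (3, -7, -9).

(3, -7, -9)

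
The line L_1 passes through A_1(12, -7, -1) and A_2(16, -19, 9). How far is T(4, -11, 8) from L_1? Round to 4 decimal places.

A direction vector for L_1 is A_2 − A_1 = (4, -12, 10).
Taking (12, -7, -1) on L_1 with direction v = (4, -12, 10): w = T − (12, -7, -1) = (-8, -4, 9), and w × v = (68, 116, 112).
Distance = |w × v| / |v| = √30624 / √260 ≈ 10.8529.

10.8529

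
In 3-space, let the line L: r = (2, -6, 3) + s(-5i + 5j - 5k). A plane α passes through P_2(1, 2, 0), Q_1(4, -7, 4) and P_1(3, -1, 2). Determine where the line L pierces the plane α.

P_2Q_1 = (3, -9, 4), P_2P_1 = (2, -3, 2); a normal to α is P_2Q_1 × P_2P_1 = (-6, 2, 9).
Using P_2: α has equation -6x + 2y + 9z = -2.
Substitute r = (2, -6, 3) + t(-5, 5, -5) into the plane: 3 + (-5)t = -2, so t = 1.
Intersection: (2, -6, 3) + 1·(-5, 5, -5) = (-3, -1, -2).

(-3, -1, -2)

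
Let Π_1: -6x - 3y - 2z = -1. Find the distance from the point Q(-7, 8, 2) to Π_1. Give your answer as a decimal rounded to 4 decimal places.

n·Q − d = (-6)·(-7) + (-3)·(8) + (-2)·(2) − (-1) = 15; |n| = √49.
Distance = |15| / √49 = 15/√49 ≈ 2.1429.

2.1429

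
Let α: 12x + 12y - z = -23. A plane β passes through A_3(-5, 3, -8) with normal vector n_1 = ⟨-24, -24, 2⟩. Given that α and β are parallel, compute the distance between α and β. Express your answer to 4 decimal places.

β: n_1·r = n_1·A_3 gives -24x - 24y + 2z = 32.
Rescale β by 1/(-2): 12x + 12y - z = -16. Then distance = |-23 − (-16)| / √289 ≈ 0.4118.

0.4118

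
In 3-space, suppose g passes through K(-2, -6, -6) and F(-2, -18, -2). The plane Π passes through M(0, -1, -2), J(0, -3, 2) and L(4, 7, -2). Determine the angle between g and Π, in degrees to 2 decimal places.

A direction vector for g is F − K = (0, -12, 4).
MJ = (0, -2, 4), ML = (4, 8, 0); a normal to Π is MJ × ML = (-32, 16, 8).
Using M: Π has equation -32x + 16y + 8z = -32.
sin θ = |n·v| / (|n||v|) = |-160| / (√1344 · √160) = 0.34503.
θ ≈ 20.18°.

20.18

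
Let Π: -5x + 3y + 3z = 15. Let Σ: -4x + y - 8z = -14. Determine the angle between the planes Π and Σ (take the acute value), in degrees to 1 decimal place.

89.0

cos θ = |n₁·n₂| / (|n₁||n₂|) = |-1| / (√43 · √81).
θ = arccos(0.01694) ≈ 89.0°.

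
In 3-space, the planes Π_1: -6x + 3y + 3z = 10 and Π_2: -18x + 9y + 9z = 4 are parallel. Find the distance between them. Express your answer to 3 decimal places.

1.179

Rescale Π_2 by 1/3: -6x + 3y + 3z = 4/3. Then distance = |10 − (4/3)| / √54 ≈ 1.179.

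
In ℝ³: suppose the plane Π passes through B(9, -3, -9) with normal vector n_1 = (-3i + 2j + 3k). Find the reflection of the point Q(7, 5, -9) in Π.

(13, 1, -15)

Π: n_1·r = n_1·B gives -3x + 2y + 3z = -60.
λ = (n·Q − d)/|n|² = (-38 − (-60))/22 = 1.
Reflection = Q − 2λn = (7, 5, -9) − 2·(-3, 2, 3) = (13, 1, -15).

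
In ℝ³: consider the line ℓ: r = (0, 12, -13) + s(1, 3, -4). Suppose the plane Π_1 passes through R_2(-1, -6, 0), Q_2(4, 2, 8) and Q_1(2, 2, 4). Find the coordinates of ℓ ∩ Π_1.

R_2Q_2 = (5, 8, 8), R_2Q_1 = (3, 8, 4); a normal to Π_1 is R_2Q_2 × R_2Q_1 = (-32, 4, 16).
Using R_2: Π_1 has equation -32x + 4y + 16z = 8.
Substitute r = (0, 12, -13) + t(1, 3, -4) into the plane: -160 + (-84)t = 8, so t = -2.
Intersection: (0, 12, -13) + (-2)·(1, 3, -4) = (-2, 6, -5).

(-2, 6, -5)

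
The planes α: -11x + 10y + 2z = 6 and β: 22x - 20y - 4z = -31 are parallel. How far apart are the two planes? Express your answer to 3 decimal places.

0.633

Rescale β by 1/(-2): -11x + 10y + 2z = 31/2. Then distance = |6 − (31/2)| / √225 ≈ 0.633.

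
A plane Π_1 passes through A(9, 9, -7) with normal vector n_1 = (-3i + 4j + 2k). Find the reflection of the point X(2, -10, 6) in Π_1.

Π_1: n_1·r = n_1·A gives -3x + 4y + 2z = -5.
λ = (n·X − d)/|n|² = (-34 − (-5))/29 = -1.
Reflection = X − 2λn = (2, -10, 6) − (-2)·(-3, 4, 2) = (-4, -2, 10).

(-4, -2, 10)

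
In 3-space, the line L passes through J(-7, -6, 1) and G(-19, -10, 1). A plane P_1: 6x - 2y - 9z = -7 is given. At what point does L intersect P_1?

A direction vector for L is G − J = (-12, -4, 0).
Substitute r = (-7, -6, 1) + t(-12, -4, 0) into the plane: -39 + (-64)t = -7, so t = -1/2.
Intersection: (-7, -6, 1) + (-1/2)·(-12, -4, 0) = (-1, -4, 1).

(-1, -4, 1)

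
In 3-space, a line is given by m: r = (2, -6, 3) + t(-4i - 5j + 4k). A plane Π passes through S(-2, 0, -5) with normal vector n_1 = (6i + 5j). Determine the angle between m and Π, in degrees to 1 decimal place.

56.2

Π: n_1·r = n_1·S gives 6x + 5y = -12.
sin θ = |n·v| / (|n||v|) = |-49| / (√61 · √57) = 0.83099.
θ ≈ 56.2°.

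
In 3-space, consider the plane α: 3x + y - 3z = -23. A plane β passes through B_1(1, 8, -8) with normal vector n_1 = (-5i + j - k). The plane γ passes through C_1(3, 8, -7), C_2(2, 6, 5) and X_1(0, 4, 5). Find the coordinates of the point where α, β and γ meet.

β: n_1·r = n_1·B_1 gives -5x + y - z = 11.
C_1C_2 = (-1, -2, 12), C_1X_1 = (-3, -4, 12); a normal to γ is C_1C_2 × C_1X_1 = (24, -24, -2).
Using C_1: γ has equation 24x - 24y - 2z = -106.
Solving the 3×3 linear system 3x + y - 3z = -23, -5x + y - z = 11, 24x - 24y - 2z = -106 (e.g. by elimination or Cramer's rule, determinant = -400) gives (-3, 1, 5).

(-3, 1, 5)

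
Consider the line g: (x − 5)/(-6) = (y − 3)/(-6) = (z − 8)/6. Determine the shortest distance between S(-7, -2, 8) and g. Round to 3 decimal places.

8.524

g has direction (-6, -6, 6) through (5, 3, 8).
Taking (5, 3, 8) on g with direction v = (-6, -6, 6): w = S − (5, 3, 8) = (-12, -5, 0), and w × v = (-30, 72, 42).
Distance = |w × v| / |v| = √7848 / √108 ≈ 8.524.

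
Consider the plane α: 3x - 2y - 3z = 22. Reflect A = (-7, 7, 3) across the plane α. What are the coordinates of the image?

λ = (n·A − d)/|n|² = (-44 − 22)/22 = -3.
Reflection = A − 2λn = (-7, 7, 3) − (-6)·(3, -2, -3) = (11, -5, -15).

(11, -5, -15)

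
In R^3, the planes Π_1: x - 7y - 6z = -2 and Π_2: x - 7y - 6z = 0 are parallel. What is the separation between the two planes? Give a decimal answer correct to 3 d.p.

0.216

Same normal n = (1, -7, -6) with |n| = √86; distance = |-2 − 0| / |n| = 2/√86 ≈ 0.216.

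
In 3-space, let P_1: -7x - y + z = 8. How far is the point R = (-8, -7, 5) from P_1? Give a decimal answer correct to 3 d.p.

8.402

n·R − d = (-7)·(-8) + (-1)·(-7) + (1)·(5) − 8 = 60; |n| = √51.
Distance = |60| / √51 = 60/√51 ≈ 8.402.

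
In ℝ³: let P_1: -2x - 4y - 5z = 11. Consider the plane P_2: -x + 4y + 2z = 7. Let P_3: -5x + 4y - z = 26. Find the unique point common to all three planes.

(-1, 4, -5)

Solving the 3×3 linear system -2x - 4y - 5z = 11, -x + 4y + 2z = 7, -5x + 4y - z = 26 (e.g. by elimination or Cramer's rule, determinant = -12) gives (-1, 4, -5).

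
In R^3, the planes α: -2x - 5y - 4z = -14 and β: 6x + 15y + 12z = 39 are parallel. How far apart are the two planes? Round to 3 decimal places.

0.149

Rescale β by 1/(-3): -2x - 5y - 4z = -13. Then distance = |-14 − (-13)| / √45 ≈ 0.149.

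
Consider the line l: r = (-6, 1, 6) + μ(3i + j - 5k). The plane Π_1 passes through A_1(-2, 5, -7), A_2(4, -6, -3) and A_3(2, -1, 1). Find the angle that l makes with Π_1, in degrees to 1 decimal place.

38.3

A_1A_2 = (6, -11, 4), A_1A_3 = (4, -6, 8); a normal to Π_1 is A_1A_2 × A_1A_3 = (-64, -32, 8).
Using A_1: Π_1 has equation -64x - 32y + 8z = -88.
sin θ = |n·v| / (|n||v|) = |-264| / (√5184 · √35) = 0.61978.
θ ≈ 38.3°.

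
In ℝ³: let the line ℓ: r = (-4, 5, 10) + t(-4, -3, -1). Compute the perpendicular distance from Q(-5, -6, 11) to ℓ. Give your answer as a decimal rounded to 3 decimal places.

Taking (-4, 5, 10) on ℓ with direction v = (-4, -3, -1): w = Q − (-4, 5, 10) = (-1, -11, 1), and w × v = (14, -5, -41).
Distance = |w × v| / |v| = √1902 / √26 ≈ 8.553.

8.553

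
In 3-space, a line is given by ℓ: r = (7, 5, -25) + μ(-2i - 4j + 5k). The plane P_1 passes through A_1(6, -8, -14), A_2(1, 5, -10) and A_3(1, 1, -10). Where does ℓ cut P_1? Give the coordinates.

(1, -7, -10)

A_1A_2 = (-5, 13, 4), A_1A_3 = (-5, 9, 4); a normal to P_1 is A_1A_2 × A_1A_3 = (16, 0, 20).
Using A_1: P_1 has equation 16x + 20z = -184.
Substitute r = (7, 5, -25) + t(-2, -4, 5) into the plane: -388 + 68t = -184, so t = 3.
Intersection: (7, 5, -25) + 3·(-2, -4, 5) = (1, -7, -10).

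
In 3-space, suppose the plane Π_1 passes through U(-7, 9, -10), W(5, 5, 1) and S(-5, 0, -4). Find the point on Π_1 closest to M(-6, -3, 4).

(-3, -5, 0)

UW = (12, -4, 11), US = (2, -9, 6); a normal to Π_1 is UW × US = (75, -50, -100).
Using U: Π_1 has equation 75x - 50y - 100z = 25.
Foot = M − λn with λ = (n·M − d)/|n|² = (-700 − 25)/18125 = -1/25.
Foot = (-6, -3, 4) − (-1/25)·(75, -50, -100) = (-3, -5, 0).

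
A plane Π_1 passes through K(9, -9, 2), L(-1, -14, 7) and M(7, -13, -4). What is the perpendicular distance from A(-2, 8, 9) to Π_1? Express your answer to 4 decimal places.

KL = (-10, -5, 5), KM = (-2, -4, -6); a normal to Π_1 is KL × KM = (50, -70, 30).
Using K: Π_1 has equation 50x - 70y + 30z = 1140.
n·A − d = (50)·(-2) + (-70)·(8) + (30)·(9) − 1140 = -1530; |n| = √8300.
Distance = |-1530| / √8300 = 1530/√8300 ≈ 16.7939.

16.7939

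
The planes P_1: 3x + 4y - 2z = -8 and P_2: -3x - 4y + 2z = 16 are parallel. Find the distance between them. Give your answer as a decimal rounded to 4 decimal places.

1.4856

Rescale P_2 by 1/(-1): 3x + 4y - 2z = -16. Then distance = |-8 − (-16)| / √29 ≈ 1.4856.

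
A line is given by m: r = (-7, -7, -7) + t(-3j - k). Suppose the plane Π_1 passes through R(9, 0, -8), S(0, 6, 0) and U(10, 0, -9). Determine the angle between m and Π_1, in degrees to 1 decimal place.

19.5

RS = (-9, 6, 8), RU = (1, 0, -1); a normal to Π_1 is RS × RU = (-6, -1, -6).
Using R: Π_1 has equation -6x - y - 6z = -6.
sin θ = |n·v| / (|n||v|) = |9| / (√73 · √10) = 0.33310.
θ ≈ 19.5°.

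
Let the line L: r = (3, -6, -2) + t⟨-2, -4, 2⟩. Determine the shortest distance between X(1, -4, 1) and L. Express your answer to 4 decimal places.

Taking (3, -6, -2) on L with direction v = (-2, -4, 2): w = X − (3, -6, -2) = (-2, 2, 3), and w × v = (16, -2, 12).
Distance = |w × v| / |v| = √404 / √24 ≈ 4.1028.

4.1028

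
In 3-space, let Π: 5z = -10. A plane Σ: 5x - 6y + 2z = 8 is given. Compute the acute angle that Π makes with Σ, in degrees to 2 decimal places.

75.64

cos θ = |n₁·n₂| / (|n₁||n₂|) = |10| / (√25 · √65).
θ = arccos(0.24807) ≈ 75.64°.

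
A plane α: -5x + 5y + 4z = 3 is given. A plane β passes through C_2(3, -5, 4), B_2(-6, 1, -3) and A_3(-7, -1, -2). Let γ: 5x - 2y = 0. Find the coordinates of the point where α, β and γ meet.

(2, 5, -3)

C_2B_2 = (-9, 6, -7), C_2A_3 = (-10, 4, -6); a normal to β is C_2B_2 × C_2A_3 = (-8, 16, 24).
Using C_2: β has equation -8x + 16y + 24z = -8.
Solving the 3×3 linear system -5x + 5y + 4z = 3, -8x + 16y + 24z = -8, 5x - 2y = 0 (e.g. by elimination or Cramer's rule, determinant = 104) gives (2, 5, -3).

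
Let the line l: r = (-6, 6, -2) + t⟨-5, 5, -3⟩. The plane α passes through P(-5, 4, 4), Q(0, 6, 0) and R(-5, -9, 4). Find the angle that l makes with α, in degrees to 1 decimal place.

45.4

PQ = (5, 2, -4), PR = (0, -13, 0); a normal to α is PQ × PR = (-52, 0, -65).
Using P: α has equation -52x - 65z = 0.
sin θ = |n·v| / (|n||v|) = |455| / (√6929 · √59) = 0.71162.
θ ≈ 45.4°.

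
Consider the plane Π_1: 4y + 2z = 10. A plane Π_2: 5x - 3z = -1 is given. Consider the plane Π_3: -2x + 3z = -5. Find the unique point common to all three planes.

Solving the 3×3 linear system 4y + 2z = 10, 5x - 3z = -1, -2x + 3z = -5 (e.g. by elimination or Cramer's rule, determinant = -36) gives (-2, 4, -3).

(-2, 4, -3)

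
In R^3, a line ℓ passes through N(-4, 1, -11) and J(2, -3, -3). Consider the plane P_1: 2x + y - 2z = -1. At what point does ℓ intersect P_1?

(8, -7, 5)

A direction vector for ℓ is J − N = (6, -4, 8).
Substitute r = (-4, 1, -11) + t(6, -4, 8) into the plane: 15 + (-8)t = -1, so t = 2.
Intersection: (-4, 1, -11) + 2·(6, -4, 8) = (8, -7, 5).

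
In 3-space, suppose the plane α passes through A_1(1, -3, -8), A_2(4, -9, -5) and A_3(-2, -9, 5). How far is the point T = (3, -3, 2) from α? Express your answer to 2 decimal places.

5.66

A_1A_2 = (3, -6, 3), A_1A_3 = (-3, -6, 13); a normal to α is A_1A_2 × A_1A_3 = (-60, -48, -36).
Using A_1: α has equation -60x - 48y - 36z = 372.
n·T − d = (-60)·(3) + (-48)·(-3) + (-36)·(2) − 372 = -480; |n| = √7200.
Distance = |-480| / √7200 = 480/√7200 ≈ 5.66.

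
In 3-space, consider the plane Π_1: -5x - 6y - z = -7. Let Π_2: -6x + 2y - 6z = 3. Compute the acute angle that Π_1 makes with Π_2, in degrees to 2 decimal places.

cos θ = |n₁·n₂| / (|n₁||n₂|) = |24| / (√62 · √76).
θ = arccos(0.34963) ≈ 69.54°.

69.54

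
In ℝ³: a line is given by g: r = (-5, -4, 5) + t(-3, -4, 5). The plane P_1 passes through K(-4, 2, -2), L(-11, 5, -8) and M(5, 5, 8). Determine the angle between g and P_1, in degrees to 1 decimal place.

KL = (-7, 3, -6), KM = (9, 3, 10); a normal to P_1 is KL × KM = (48, 16, -48).
Using K: P_1 has equation 48x + 16y - 48z = -64.
sin θ = |n·v| / (|n||v|) = |-448| / (√4864 · √50) = 0.90844.
θ ≈ 65.3°.

65.3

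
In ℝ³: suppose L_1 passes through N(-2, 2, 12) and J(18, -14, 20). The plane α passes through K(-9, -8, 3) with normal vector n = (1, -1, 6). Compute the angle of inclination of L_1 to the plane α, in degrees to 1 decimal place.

A direction vector for L_1 is J − N = (20, -16, 8).
α: n·r = n·K gives x - y + 6z = 17.
sin θ = |n·v| / (|n||v|) = |84| / (√38 · √720) = 0.50783.
θ ≈ 30.5°.

30.5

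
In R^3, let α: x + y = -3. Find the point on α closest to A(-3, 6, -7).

Foot = A − λn with λ = (n·A − d)/|n|² = (3 − (-3))/2 = 3.
Foot = (-3, 6, -7) − 3·(1, 1, 0) = (-6, 3, -7).

(-6, 3, -7)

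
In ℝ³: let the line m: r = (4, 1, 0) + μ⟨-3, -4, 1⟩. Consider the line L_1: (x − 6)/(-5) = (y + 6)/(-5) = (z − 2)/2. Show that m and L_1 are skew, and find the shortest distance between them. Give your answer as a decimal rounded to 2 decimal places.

L_1 has direction (-5, -5, 2) through (6, -6, 2).
Common perpendicular direction n = (-3, -4, 1) × (-5, -5, 2) = (-3, 1, -5).
With w = (6, -6, 2) − (4, 1, 0) = (2, -7, 2), w · n = -23.
Since n ≠ 0 the lines are not parallel, and w · n = -23 ≠ 0 so they do not intersect; hence they are skew.
Distance = |w · n| / |n| = |-23| / √35 ≈ 3.89.

3.89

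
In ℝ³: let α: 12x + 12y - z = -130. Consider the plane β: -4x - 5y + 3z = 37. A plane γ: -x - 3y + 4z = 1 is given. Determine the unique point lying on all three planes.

(-12, 1, -2)

Solving the 3×3 linear system 12x + 12y - z = -130, -4x - 5y + 3z = 37, -x - 3y + 4z = 1 (e.g. by elimination or Cramer's rule, determinant = 17) gives (-12, 1, -2).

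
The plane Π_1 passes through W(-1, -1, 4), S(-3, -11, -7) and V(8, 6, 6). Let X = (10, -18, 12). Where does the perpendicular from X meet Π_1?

WS = (-2, -10, -11), WV = (9, 7, 2); a normal to Π_1 is WS × WV = (57, -95, 76).
Using W: Π_1 has equation 57x - 95y + 76z = 342.
Foot = X − λn with λ = (n·X − d)/|n|² = (3192 − 342)/18050 = 3/19.
Foot = (10, -18, 12) − (3/19)·(57, -95, 76) = (1, -3, 0).

(1, -3, 0)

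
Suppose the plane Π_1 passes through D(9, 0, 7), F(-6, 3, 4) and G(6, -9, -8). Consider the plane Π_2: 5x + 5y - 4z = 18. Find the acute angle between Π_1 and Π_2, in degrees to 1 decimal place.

22.9

DF = (-15, 3, -3), DG = (-3, -9, -15); a normal to Π_1 is DF × DG = (-72, -216, 144).
Using D: Π_1 has equation -72x - 216y + 144z = 360.
cos θ = |n₁·n₂| / (|n₁||n₂|) = |-2016| / (√72576 · √66).
θ = arccos(0.92113) ≈ 22.9°.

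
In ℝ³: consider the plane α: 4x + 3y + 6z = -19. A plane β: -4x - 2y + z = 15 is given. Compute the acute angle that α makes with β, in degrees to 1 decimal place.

cos θ = |n₁·n₂| / (|n₁||n₂|) = |-16| / (√61 · √21).
θ = arccos(0.44704) ≈ 63.4°.

63.4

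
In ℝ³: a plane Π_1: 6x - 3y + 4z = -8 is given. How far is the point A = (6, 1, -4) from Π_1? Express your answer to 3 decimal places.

n·A − d = (6)·(6) + (-3)·(1) + (4)·(-4) − (-8) = 25; |n| = √61.
Distance = |25| / √61 = 25/√61 ≈ 3.201.

3.201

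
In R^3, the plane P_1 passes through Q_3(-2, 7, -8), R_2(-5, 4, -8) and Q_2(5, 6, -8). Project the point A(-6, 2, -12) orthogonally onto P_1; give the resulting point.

(-6, 2, -8)

Q_3R_2 = (-3, -3, 0), Q_3Q_2 = (7, -1, 0); a normal to P_1 is Q_3R_2 × Q_3Q_2 = (0, 0, 24).
Using Q_3: P_1 has equation 24z = -192.
Foot = A − λn with λ = (n·A − d)/|n|² = (-288 − (-192))/576 = -1/6.
Foot = (-6, 2, -12) − (-1/6)·(0, 0, 24) = (-6, 2, -8).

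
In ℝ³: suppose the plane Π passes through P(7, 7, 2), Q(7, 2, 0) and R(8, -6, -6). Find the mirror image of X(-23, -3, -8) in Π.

PQ = (0, -5, -2), PR = (1, -13, -8); a normal to Π is PQ × PR = (14, -2, 5).
Using P: Π has equation 14x - 2y + 5z = 94.
λ = (n·X − d)/|n|² = (-356 − 94)/225 = -2.
Reflection = X − 2λn = (-23, -3, -8) − (-4)·(14, -2, 5) = (33, -11, 12).

(33, -11, 12)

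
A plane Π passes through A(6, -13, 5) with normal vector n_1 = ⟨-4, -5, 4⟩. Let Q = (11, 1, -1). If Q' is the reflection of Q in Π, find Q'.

(-5, -19, 15)

Π: n_1·r = n_1·A gives -4x - 5y + 4z = 61.
λ = (n·Q − d)/|n|² = (-53 − 61)/57 = -2.
Reflection = Q − 2λn = (11, 1, -1) − (-4)·(-4, -5, 4) = (-5, -19, 15).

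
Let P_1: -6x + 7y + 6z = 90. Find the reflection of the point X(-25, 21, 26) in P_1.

(11, -21, -10)

λ = (n·X − d)/|n|² = (453 − 90)/121 = 3.
Reflection = X − 2λn = (-25, 21, 26) − 6·(-6, 7, 6) = (11, -21, -10).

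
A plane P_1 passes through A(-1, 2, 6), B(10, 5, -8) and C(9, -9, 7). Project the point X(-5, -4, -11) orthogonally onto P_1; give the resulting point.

(4, 5, -2)

AB = (11, 3, -14), AC = (10, -11, 1); a normal to P_1 is AB × AC = (-151, -151, -151).
Using A: P_1 has equation -151x - 151y - 151z = -1057.
Foot = X − λn with λ = (n·X − d)/|n|² = (3020 − (-1057))/68403 = 9/151.
Foot = (-5, -4, -11) − (9/151)·(-151, -151, -151) = (4, 5, -2).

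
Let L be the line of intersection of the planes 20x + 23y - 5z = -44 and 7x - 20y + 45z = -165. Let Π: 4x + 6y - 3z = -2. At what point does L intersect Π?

(-5, 2, -2)

Direction of L: (20, 23, -5) × (7, -20, 45) = (935, -935, -561).
A point on L: solving the two plane equations with x = -10 gives (-10, 7, 1).
Substitute r = (-10, 7, 1) + t(935, -935, -561) into the plane: -1 + (-187)t = -2, so t = 1/187.
Intersection: (-10, 7, 1) + (1/187)·(935, -935, -561) = (-5, 2, -2).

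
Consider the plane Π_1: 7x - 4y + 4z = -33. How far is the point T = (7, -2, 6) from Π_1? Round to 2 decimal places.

12.67

n·T − d = (7)·(7) + (-4)·(-2) + (4)·(6) − (-33) = 114; |n| = √81.
Distance = |114| / √81 = 114/√81 ≈ 12.67.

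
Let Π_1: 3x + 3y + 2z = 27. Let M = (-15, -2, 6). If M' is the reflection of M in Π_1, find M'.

(3, 16, 18)

λ = (n·M − d)/|n|² = (-39 − 27)/22 = -3.
Reflection = M − 2λn = (-15, -2, 6) − (-6)·(3, 3, 2) = (3, 16, 18).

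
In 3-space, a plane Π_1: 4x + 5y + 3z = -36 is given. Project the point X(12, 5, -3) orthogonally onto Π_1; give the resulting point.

(4, -5, -9)

Foot = X − λn with λ = (n·X − d)/|n|² = (64 − (-36))/50 = 2.
Foot = (12, 5, -3) − 2·(4, 5, 3) = (4, -5, -9).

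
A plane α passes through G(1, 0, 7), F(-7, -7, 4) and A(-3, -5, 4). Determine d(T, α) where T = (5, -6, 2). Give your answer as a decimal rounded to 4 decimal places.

GF = (-8, -7, -3), GA = (-4, -5, -3); a normal to α is GF × GA = (6, -12, 12).
Using G: α has equation 6x - 12y + 12z = 90.
n·T − d = (6)·(5) + (-12)·(-6) + (12)·(2) − 90 = 36; |n| = √324.
Distance = |36| / √324 = 36/√324 ≈ 2.0000.

2.0000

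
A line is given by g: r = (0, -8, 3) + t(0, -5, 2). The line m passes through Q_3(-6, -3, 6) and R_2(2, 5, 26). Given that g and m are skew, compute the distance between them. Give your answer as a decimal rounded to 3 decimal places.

A direction vector for m is R_2 − Q_3 = (8, 8, 20).
Common perpendicular direction n = (0, -5, 2) × (8, 8, 20) = (-116, 16, 40).
With w = (-6, -3, 6) − (0, -8, 3) = (-6, 5, 3), w · n = 896.
Distance = |w · n| / |n| = |896| / √15312 ≈ 7.241.

7.241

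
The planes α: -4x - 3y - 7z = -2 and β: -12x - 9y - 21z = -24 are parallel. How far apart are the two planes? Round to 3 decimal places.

0.697

Rescale β by 1/3: -4x - 3y - 7z = -8. Then distance = |-2 − (-8)| / √74 ≈ 0.697.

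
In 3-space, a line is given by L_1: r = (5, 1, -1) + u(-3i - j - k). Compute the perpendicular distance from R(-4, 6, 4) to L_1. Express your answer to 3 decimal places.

Taking (5, 1, -1) on L_1 with direction v = (-3, -1, -1): w = R − (5, 1, -1) = (-9, 5, 5), and w × v = (0, -24, 24).
Distance = |w × v| / |v| = √1152 / √11 ≈ 10.234.

10.234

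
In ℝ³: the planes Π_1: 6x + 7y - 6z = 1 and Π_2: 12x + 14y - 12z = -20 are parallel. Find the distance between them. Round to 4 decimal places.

Rescale Π_2 by 1/2: 6x + 7y - 6z = -10. Then distance = |1 − (-10)| / √121 ≈ 1.0000.

1.0000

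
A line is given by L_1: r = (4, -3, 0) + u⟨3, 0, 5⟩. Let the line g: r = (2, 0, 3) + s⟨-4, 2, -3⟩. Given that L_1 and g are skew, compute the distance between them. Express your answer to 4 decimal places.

Common perpendicular direction n = (3, 0, 5) × (-4, 2, -3) = (-10, -11, 6).
With w = (2, 0, 3) − (4, -3, 0) = (-2, 3, 3), w · n = 5.
Distance = |w · n| / |n| = |5| / √257 ≈ 0.3119.

0.3119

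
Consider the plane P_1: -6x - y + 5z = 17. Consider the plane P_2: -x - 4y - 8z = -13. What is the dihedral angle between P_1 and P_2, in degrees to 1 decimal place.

65.0

cos θ = |n₁·n₂| / (|n₁||n₂|) = |-30| / (√62 · √81).
θ = arccos(0.42333) ≈ 65.0°.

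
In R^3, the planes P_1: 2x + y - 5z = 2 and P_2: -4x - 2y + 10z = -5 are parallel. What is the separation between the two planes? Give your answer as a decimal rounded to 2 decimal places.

Rescale P_2 by 1/(-2): 2x + y - 5z = 5/2. Then distance = |2 − (5/2)| / √30 ≈ 0.09.

0.09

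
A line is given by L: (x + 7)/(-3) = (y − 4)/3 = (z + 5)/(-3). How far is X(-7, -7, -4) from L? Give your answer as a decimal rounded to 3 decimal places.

8.602

L has direction (-3, 3, -3) through (-7, 4, -5).
Taking (-7, 4, -5) on L with direction v = (-3, 3, -3): w = X − (-7, 4, -5) = (0, -11, 1), and w × v = (30, -3, -33).
Distance = |w × v| / |v| = √1998 / √27 ≈ 8.602.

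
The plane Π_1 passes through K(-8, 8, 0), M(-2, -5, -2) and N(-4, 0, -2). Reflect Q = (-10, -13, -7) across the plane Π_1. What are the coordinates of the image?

KM = (6, -13, -2), KN = (4, -8, -2); a normal to Π_1 is KM × KN = (10, 4, 4).
Using K: Π_1 has equation 10x + 4y + 4z = -48.
λ = (n·Q − d)/|n|² = (-180 − (-48))/132 = -1.
Reflection = Q − 2λn = (-10, -13, -7) − (-2)·(10, 4, 4) = (10, -5, 1).

(10, -5, 1)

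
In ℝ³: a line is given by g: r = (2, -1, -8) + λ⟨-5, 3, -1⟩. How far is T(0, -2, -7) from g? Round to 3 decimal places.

2.230

Taking (2, -1, -8) on g with direction v = (-5, 3, -1): w = T − (2, -1, -8) = (-2, -1, 1), and w × v = (-2, -7, -11).
Distance = |w × v| / |v| = √174 / √35 ≈ 2.230.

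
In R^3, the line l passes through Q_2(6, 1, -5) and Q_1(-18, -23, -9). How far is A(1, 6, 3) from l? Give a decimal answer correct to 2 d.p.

10.64

A direction vector for l is Q_1 − Q_2 = (-24, -24, -4).
Taking (6, 1, -5) on l with direction v = (-24, -24, -4): w = A − (6, 1, -5) = (-5, 5, 8), and w × v = (172, -212, 240).
Distance = |w × v| / |v| = √132128 / √1168 ≈ 10.64.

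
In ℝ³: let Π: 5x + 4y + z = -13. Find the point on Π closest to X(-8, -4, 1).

Foot = X − λn with λ = (n·X − d)/|n|² = (-55 − (-13))/42 = -1.
Foot = (-8, -4, 1) − (-1)·(5, 4, 1) = (-3, 0, 2).

(-3, 0, 2)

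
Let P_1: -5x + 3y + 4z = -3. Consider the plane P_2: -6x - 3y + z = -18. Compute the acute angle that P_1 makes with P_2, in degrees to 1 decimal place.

58.6

cos θ = |n₁·n₂| / (|n₁||n₂|) = |25| / (√50 · √46).
θ = arccos(0.52129) ≈ 58.6°.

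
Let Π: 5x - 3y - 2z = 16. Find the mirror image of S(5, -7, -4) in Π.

λ = (n·S − d)/|n|² = (54 − 16)/38 = 1.
Reflection = S − 2λn = (5, -7, -4) − 2·(5, -3, -2) = (-5, -1, 0).

(-5, -1, 0)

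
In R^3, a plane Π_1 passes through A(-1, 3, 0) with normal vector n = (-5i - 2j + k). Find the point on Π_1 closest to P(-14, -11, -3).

(1, -5, -6)

Π_1: n·r = n·A gives -5x - 2y + z = -1.
Foot = P − λn with λ = (n·P − d)/|n|² = (89 − (-1))/30 = 3.
Foot = (-14, -11, -3) − 3·(-5, -2, 1) = (1, -5, -6).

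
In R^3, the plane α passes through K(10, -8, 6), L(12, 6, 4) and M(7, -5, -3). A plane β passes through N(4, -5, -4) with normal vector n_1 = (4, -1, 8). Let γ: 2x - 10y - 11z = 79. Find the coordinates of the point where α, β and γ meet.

KL = (2, 14, -2), KM = (-3, 3, -9); a normal to α is KL × KM = (-120, 24, 48).
Using K: α has equation -120x + 24y + 48z = -1104.
β: n_1·r = n_1·N gives 4x - y + 8z = -11.
Solving the 3×3 linear system -120x + 24y + 48z = -1104, 4x - y + 8z = -11, 2x - 10y - 11z = 79 (e.g. by elimination or Cramer's rule, determinant = -11304) gives (7, -1, -5).

(7, -1, -5)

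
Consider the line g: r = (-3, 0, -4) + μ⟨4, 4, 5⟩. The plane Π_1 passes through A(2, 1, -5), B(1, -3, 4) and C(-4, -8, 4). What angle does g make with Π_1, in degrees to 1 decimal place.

AB = (-1, -4, 9), AC = (-6, -9, 9); a normal to Π_1 is AB × AC = (45, -45, -15).
Using A: Π_1 has equation 45x - 45y - 15z = 120.
sin θ = |n·v| / (|n||v|) = |-75| / (√4275 · √57) = 0.15193.
θ ≈ 8.7°.

8.7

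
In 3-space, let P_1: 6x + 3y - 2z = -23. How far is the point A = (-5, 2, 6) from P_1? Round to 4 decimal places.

1.8571

n·A − d = (6)·(-5) + (3)·(2) + (-2)·(6) − (-23) = -13; |n| = √49.
Distance = |-13| / √49 = 13/√49 ≈ 1.8571.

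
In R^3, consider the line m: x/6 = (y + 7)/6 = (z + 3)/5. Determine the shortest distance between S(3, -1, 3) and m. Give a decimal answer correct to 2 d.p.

m has direction (6, 6, 5) through (0, -7, -3).
Taking (0, -7, -3) on m with direction v = (6, 6, 5): w = S − (0, -7, -3) = (3, 6, 6), and w × v = (-6, 21, -18).
Distance = |w × v| / |v| = √801 / √97 ≈ 2.87.

2.87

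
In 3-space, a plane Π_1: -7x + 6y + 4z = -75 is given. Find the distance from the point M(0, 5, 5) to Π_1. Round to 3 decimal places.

12.438

n·M − d = (-7)·(0) + (6)·(5) + (4)·(5) − (-75) = 125; |n| = √101.
Distance = |125| / √101 = 125/√101 ≈ 12.438.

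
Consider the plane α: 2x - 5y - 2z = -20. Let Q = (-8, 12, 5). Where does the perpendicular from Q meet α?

Foot = Q − λn with λ = (n·Q − d)/|n|² = (-86 − (-20))/33 = -2.
Foot = (-8, 12, 5) − (-2)·(2, -5, -2) = (-4, 2, 1).

(-4, 2, 1)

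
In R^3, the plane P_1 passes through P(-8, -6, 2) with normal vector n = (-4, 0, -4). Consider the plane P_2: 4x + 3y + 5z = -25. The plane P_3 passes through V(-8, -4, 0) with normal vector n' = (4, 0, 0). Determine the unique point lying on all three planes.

(-8, -1, 2)

P_1: n·r = n·P gives -4x - 4z = 24.
P_3: n'·r = n'·V gives 4x = -32.
Solving the 3×3 linear system -4x - 4z = 24, 4x + 3y + 5z = -25, 4x = -32 (e.g. by elimination or Cramer's rule, determinant = 48) gives (-8, -1, 2).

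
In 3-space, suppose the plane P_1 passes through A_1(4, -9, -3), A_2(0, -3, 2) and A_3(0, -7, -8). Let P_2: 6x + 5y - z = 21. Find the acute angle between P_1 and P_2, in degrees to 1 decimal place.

A_1A_2 = (-4, 6, 5), A_1A_3 = (-4, 2, -5); a normal to P_1 is A_1A_2 × A_1A_3 = (-40, -40, 16).
Using A_1: P_1 has equation -40x - 40y + 16z = 152.
cos θ = |n₁·n₂| / (|n₁||n₂|) = |-456| / (√3456 · √62).
θ = arccos(0.98510) ≈ 9.9°.

9.9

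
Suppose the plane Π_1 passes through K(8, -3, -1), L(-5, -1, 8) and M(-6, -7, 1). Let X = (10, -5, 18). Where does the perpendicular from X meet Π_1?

(6, 5, 10)

KL = (-13, 2, 9), KM = (-14, -4, 2); a normal to Π_1 is KL × KM = (40, -100, 80).
Using K: Π_1 has equation 40x - 100y + 80z = 540.
Foot = X − λn with λ = (n·X − d)/|n|² = (2340 − 540)/18000 = 1/10.
Foot = (10, -5, 18) − (1/10)·(40, -100, 80) = (6, 5, 10).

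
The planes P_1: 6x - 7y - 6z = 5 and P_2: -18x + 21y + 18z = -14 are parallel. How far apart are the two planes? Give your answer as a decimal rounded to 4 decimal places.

0.0303

Rescale P_2 by 1/(-3): 6x - 7y - 6z = 14/3. Then distance = |5 − (14/3)| / √121 ≈ 0.0303.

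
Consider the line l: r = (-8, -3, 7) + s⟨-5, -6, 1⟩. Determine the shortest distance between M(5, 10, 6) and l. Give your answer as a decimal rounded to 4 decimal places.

Taking (-8, -3, 7) on l with direction v = (-5, -6, 1): w = M − (-8, -3, 7) = (13, 13, -1), and w × v = (7, -8, -13).
Distance = |w × v| / |v| = √282 / √62 ≈ 2.1327.

2.1327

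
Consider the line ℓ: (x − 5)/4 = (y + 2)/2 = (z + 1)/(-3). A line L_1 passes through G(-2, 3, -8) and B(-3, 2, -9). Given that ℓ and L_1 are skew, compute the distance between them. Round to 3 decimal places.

ℓ has direction (4, 2, -3) through (5, -2, -1).
A direction vector for L_1 is B − G = (-1, -1, -1).
Common perpendicular direction n = (4, 2, -3) × (-1, -1, -1) = (-5, 7, -2).
With w = (-2, 3, -8) − (5, -2, -1) = (-7, 5, -7), w · n = 84.
Distance = |w · n| / |n| = |84| / √78 ≈ 9.511.

9.511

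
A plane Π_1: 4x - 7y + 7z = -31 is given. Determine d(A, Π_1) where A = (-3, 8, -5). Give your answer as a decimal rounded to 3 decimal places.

6.743

n·A − d = (4)·(-3) + (-7)·(8) + (7)·(-5) − (-31) = -72; |n| = √114.
Distance = |-72| / √114 = 72/√114 ≈ 6.743.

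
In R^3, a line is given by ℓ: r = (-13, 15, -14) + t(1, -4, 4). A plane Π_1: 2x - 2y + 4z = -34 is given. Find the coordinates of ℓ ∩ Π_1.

(-10, 3, -2)

Substitute r = (-13, 15, -14) + t(1, -4, 4) into the plane: -112 + 26t = -34, so t = 3.
Intersection: (-13, 15, -14) + 3·(1, -4, 4) = (-10, 3, -2).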